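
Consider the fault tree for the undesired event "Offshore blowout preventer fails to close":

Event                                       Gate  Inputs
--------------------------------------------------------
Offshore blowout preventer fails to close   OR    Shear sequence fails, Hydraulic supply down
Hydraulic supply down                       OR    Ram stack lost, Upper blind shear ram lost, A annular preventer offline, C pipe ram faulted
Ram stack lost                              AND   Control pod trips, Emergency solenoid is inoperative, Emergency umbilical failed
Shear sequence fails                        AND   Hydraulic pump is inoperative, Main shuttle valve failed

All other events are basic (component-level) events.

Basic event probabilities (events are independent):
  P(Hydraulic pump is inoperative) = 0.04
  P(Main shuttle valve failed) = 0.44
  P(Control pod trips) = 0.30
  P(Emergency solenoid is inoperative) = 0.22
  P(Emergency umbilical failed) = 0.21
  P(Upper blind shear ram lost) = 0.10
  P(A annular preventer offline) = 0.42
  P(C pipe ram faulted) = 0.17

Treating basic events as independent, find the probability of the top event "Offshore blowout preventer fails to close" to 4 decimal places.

P(Shear sequence fails) [AND] = 0.04 × 0.44 = 0.017600
P(Ram stack lost) [AND] = 0.30 × 0.22 × 0.21 = 0.013860
P(Hydraulic supply down) [OR] = 1 − (1−0.013860) × (1−0.10) × (1−0.42) × (1−0.17) = 0.572745
P(Offshore blowout preventer fails to close) [OR] = 1 − (1−0.017600) × (1−0.572745) = 0.580265
Rounded to 4 decimal places: P(Offshore blowout preventer fails to close) ≈ 0.5803.

0.5803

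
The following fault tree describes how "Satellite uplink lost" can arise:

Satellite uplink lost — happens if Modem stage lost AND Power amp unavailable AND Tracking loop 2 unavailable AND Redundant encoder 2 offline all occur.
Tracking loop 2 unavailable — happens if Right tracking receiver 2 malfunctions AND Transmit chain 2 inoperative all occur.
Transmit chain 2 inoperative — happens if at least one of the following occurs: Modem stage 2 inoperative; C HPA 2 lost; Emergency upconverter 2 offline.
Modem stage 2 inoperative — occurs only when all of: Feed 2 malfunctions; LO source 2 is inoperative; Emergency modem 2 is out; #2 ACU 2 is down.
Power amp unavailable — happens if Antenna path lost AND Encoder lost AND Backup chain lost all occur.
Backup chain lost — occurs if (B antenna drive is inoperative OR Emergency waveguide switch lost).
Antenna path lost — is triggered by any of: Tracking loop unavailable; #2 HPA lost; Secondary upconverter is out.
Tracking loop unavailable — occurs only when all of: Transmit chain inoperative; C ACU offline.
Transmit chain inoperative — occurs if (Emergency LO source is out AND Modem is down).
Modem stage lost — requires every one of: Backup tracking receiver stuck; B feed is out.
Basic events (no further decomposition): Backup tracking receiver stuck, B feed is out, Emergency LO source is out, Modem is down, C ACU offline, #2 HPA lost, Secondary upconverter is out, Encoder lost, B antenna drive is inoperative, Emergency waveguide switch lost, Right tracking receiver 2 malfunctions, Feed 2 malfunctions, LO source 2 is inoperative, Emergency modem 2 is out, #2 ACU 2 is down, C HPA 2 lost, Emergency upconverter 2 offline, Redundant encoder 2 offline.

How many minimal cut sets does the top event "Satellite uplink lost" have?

Modem stage lost [AND]: one cut set from each child combined → 1 × 1 = 1 cut set(s).
Transmit chain inoperative [AND]: one cut set from each child combined → 1 × 1 = 1 cut set(s).
Tracking loop unavailable [AND]: one cut set from each child combined → 1 × 1 = 1 cut set(s).
Antenna path lost [OR]: union of children's cut sets → 3 cut set(s).
Backup chain lost [OR]: union of children's cut sets → 2 cut set(s).
Power amp unavailable [AND]: one cut set from each child combined → 3 × 1 × 2 = 6 cut set(s).
Modem stage 2 inoperative [AND]: one cut set from each child combined → 1 × 1 × 1 × 1 = 1 cut set(s).
Transmit chain 2 inoperative [OR]: union of children's cut sets → 3 cut set(s).
Tracking loop 2 unavailable [AND]: one cut set from each child combined → 1 × 3 = 3 cut set(s).
Satellite uplink lost [AND]: one cut set from each child combined → 1 × 6 × 3 × 1 = 18 cut set(s).

18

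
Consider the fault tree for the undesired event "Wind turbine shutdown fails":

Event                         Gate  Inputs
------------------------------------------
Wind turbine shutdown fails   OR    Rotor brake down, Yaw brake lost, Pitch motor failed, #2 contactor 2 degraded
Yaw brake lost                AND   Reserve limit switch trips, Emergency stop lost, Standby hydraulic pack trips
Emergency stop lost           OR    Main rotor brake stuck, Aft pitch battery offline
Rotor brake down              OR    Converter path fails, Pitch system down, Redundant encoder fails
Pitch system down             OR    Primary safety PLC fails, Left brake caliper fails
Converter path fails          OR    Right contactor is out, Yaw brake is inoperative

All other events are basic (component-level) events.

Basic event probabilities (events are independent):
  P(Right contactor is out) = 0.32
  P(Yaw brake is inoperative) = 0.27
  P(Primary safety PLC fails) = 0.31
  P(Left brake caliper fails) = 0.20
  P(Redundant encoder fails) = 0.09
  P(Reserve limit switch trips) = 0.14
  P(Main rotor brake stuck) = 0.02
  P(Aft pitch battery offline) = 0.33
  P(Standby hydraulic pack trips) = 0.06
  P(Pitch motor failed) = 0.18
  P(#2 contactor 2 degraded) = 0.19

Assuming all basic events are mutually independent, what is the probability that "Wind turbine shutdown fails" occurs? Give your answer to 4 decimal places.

P(Converter path fails) [OR] = 1 − (1−0.32) × (1−0.27) = 0.503600
P(Pitch system down) [OR] = 1 − (1−0.31) × (1−0.20) = 0.448000
P(Rotor brake down) [OR] = 1 − (1−0.503600) × (1−0.448000) × (1−0.09) = 0.750648
P(Emergency stop lost) [OR] = 1 − (1−0.02) × (1−0.33) = 0.343400
P(Yaw brake lost) [AND] = 0.14 × 0.343400 × 0.06 = 0.002885
P(Wind turbine shutdown fails) [OR] = 1 − (1−0.750648) × (1−0.002885) × (1−0.18) × (1−0.19) = 0.834858
Rounded to 4 decimal places: P(Wind turbine shutdown fails) ≈ 0.8349.

0.8349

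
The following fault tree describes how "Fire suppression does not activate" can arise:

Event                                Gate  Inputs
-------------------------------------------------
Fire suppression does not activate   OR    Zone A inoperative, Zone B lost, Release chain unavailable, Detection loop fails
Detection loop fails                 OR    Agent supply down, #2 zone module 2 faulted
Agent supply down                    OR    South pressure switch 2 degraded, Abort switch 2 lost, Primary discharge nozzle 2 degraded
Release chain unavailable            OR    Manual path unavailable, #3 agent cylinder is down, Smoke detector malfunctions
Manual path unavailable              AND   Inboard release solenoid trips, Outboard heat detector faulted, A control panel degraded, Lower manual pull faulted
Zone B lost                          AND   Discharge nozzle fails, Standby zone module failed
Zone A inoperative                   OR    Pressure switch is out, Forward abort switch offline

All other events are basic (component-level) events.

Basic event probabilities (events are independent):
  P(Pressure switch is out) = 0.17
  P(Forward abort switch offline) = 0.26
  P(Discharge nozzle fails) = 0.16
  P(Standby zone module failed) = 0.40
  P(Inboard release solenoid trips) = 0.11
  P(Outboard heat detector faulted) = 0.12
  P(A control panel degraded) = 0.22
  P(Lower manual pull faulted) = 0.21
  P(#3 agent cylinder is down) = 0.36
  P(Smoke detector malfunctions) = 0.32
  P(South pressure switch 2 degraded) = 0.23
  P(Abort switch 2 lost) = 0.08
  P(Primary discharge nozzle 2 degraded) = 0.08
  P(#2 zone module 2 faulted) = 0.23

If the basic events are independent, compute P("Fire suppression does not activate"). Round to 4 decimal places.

0.8745

P(Zone A inoperative) [OR] = 1 − (1−0.17) × (1−0.26) = 0.385800
P(Zone B lost) [AND] = 0.16 × 0.40 = 0.064000
P(Manual path unavailable) [AND] = 0.11 × 0.12 × 0.22 × 0.21 = 0.000610
P(Release chain unavailable) [OR] = 1 − (1−0.000610) × (1−0.36) × (1−0.32) = 0.565065
P(Agent supply down) [OR] = 1 − (1−0.23) × (1−0.08) × (1−0.08) = 0.348272
P(Detection loop fails) [OR] = 1 − (1−0.348272) × (1−0.23) = 0.498169
P(Fire suppression does not activate) [OR] = 1 − (1−0.385800) × (1−0.064000) × (1−0.565065) × (1−0.498169) = 0.874522
Rounded to 4 decimal places: P(Fire suppression does not activate) ≈ 0.8745.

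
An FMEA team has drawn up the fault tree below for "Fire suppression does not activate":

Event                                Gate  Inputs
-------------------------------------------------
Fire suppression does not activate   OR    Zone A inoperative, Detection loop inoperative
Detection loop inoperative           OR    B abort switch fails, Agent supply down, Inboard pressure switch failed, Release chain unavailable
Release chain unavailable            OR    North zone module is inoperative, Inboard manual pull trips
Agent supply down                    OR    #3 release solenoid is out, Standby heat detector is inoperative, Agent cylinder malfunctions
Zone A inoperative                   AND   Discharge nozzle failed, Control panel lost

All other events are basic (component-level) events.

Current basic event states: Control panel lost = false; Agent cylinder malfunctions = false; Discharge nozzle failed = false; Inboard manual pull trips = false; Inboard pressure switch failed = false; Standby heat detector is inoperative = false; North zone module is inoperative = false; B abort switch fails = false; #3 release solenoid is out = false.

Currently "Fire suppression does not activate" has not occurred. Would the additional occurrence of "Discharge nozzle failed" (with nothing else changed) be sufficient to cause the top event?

No

Counterfactual: set "Discharge nozzle failed" to occurred.
Zone A inoperative [AND]: Discharge nozzle failed=occurs, Control panel lost=not → not all inputs occur → does not occur.
Agent supply down [OR]: #3 release solenoid is out=not, Standby heat detector is inoperative=not, Agent cylinder malfunctions=not → no input occurs → does not occur.
Release chain unavailable [OR]: North zone module is inoperative=not, Inboard manual pull trips=not → no input occurs → does not occur.
Detection loop inoperative [OR]: B abort switch fails=not, Agent supply down=not, Inboard pressure switch failed=not, Release chain unavailable=not → no input occurs → does not occur.
Fire suppression does not activate [OR]: Zone A inoperative=not, Detection loop inoperative=not → no input occurs → does not occur.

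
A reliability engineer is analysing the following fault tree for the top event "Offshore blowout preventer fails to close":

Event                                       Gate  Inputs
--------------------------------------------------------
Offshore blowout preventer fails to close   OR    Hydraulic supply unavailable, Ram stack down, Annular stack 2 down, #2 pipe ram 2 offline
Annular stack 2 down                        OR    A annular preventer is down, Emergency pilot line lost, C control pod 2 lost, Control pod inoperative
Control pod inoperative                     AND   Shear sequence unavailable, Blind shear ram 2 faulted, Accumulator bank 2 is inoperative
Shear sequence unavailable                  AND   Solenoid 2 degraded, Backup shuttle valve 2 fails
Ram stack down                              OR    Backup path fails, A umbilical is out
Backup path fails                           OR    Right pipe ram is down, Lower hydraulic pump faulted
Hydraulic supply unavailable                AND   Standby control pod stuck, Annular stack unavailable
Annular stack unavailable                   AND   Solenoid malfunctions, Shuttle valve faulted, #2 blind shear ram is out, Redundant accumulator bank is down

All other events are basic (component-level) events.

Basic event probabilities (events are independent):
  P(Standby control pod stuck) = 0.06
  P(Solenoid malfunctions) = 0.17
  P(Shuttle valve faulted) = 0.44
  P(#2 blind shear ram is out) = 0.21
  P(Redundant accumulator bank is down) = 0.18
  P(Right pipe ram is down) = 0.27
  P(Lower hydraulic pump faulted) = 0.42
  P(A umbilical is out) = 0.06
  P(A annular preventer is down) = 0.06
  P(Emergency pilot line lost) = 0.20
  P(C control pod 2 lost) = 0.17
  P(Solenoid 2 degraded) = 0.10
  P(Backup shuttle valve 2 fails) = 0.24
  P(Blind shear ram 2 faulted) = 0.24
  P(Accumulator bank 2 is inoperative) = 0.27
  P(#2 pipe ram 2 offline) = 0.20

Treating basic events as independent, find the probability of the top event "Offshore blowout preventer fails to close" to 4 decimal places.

P(Annular stack unavailable) [AND] = 0.17 × 0.44 × 0.21 × 0.18 = 0.002827
P(Hydraulic supply unavailable) [AND] = 0.06 × 0.002827 = 0.000170
P(Backup path fails) [OR] = 1 − (1−0.27) × (1−0.42) = 0.576600
P(Ram stack down) [OR] = 1 − (1−0.576600) × (1−0.06) = 0.602004
P(Shear sequence unavailable) [AND] = 0.10 × 0.24 = 0.024000
P(Control pod inoperative) [AND] = 0.024000 × 0.24 × 0.27 = 0.001555
P(Annular stack 2 down) [OR] = 1 − (1−0.06) × (1−0.20) × (1−0.17) × (1−0.001555) = 0.376811
P(Offshore blowout preventer fails to close) [OR] = 1 − (1−0.000170) × (1−0.602004) × (1−0.376811) × (1−0.20) = 0.801612
Rounded to 4 decimal places: P(Offshore blowout preventer fails to close) ≈ 0.8016.

0.8016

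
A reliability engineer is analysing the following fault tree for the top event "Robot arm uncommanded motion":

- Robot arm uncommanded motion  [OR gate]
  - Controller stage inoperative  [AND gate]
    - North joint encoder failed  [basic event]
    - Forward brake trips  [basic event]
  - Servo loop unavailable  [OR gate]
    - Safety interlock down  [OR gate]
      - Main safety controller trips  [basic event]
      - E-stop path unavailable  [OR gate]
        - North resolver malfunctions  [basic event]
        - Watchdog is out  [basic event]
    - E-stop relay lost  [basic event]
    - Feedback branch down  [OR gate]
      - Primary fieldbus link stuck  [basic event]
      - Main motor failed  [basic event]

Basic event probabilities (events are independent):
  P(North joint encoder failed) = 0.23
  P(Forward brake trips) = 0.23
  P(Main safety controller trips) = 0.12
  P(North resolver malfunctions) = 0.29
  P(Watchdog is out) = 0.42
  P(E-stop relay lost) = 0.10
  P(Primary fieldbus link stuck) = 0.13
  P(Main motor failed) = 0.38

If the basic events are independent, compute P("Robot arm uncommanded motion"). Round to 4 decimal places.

0.8334

P(Controller stage inoperative) [AND] = 0.23 × 0.23 = 0.052900
P(E-stop path unavailable) [OR] = 1 − (1−0.29) × (1−0.42) = 0.588200
P(Safety interlock down) [OR] = 1 − (1−0.12) × (1−0.588200) = 0.637616
P(Feedback branch down) [OR] = 1 − (1−0.13) × (1−0.38) = 0.460600
P(Servo loop unavailable) [OR] = 1 − (1−0.637616) × (1−0.10) × (1−0.460600) = 0.824077
P(Robot arm uncommanded motion) [OR] = 1 − (1−0.052900) × (1−0.824077) = 0.833383
Rounded to 4 decimal places: P(Robot arm uncommanded motion) ≈ 0.8334.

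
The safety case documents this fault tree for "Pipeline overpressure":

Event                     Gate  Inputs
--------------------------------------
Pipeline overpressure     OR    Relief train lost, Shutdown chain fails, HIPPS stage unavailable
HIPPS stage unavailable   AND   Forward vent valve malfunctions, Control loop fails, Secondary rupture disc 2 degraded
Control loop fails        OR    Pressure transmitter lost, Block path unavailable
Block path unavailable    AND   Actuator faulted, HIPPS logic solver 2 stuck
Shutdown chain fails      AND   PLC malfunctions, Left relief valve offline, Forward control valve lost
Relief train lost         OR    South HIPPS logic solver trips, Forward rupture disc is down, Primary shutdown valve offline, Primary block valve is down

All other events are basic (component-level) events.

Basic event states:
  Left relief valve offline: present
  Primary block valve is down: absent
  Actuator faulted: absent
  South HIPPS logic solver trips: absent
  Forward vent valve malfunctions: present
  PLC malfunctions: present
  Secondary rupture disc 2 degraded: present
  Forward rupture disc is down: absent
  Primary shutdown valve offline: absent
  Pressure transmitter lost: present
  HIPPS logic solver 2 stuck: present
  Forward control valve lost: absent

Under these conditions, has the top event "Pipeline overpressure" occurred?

Yes

Relief train lost [OR]: South HIPPS logic solver trips=not, Forward rupture disc is down=not, Primary shutdown valve offline=not, Primary block valve is down=not → no input occurs → does not occur.
Shutdown chain fails [AND]: PLC malfunctions=occurs, Left relief valve offline=occurs, Forward control valve lost=not → not all inputs occur → does not occur.
Block path unavailable [AND]: Actuator faulted=not, HIPPS logic solver 2 stuck=occurs → not all inputs occur → does not occur.
Control loop fails [OR]: Pressure transmitter lost=occurs, Block path unavailable=not → at least one input occurs → occurs.
HIPPS stage unavailable [AND]: Forward vent valve malfunctions=occurs, Control loop fails=occurs, Secondary rupture disc 2 degraded=occurs → all inputs occur → occurs.
Pipeline overpressure [OR]: Relief train lost=not, Shutdown chain fails=not, HIPPS stage unavailable=occurs → at least one input occurs → occurs.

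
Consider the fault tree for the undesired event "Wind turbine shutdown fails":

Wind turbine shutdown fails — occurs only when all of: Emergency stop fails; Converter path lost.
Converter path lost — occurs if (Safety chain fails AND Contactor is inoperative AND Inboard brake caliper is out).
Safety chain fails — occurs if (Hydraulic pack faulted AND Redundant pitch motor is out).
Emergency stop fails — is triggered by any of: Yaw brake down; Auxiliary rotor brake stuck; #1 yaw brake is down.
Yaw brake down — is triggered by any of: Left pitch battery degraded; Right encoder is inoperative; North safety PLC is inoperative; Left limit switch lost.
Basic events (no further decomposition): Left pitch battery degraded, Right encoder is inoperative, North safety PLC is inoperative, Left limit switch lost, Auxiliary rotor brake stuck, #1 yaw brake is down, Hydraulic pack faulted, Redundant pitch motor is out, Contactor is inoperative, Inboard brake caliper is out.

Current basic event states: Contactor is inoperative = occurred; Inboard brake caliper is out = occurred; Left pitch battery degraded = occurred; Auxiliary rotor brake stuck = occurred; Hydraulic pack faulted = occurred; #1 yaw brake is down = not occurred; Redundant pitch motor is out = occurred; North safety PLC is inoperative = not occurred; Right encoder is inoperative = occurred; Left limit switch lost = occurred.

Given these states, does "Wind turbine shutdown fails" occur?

Yaw brake down [OR]: Left pitch battery degraded=occurs, Right encoder is inoperative=occurs, North safety PLC is inoperative=not, Left limit switch lost=occurs → at least one input occurs → occurs.
Emergency stop fails [OR]: Yaw brake down=occurs, Auxiliary rotor brake stuck=occurs, #1 yaw brake is down=not → at least one input occurs → occurs.
Safety chain fails [AND]: Hydraulic pack faulted=occurs, Redundant pitch motor is out=occurs → all inputs occur → occurs.
Converter path lost [AND]: Safety chain fails=occurs, Contactor is inoperative=occurs, Inboard brake caliper is out=occurs → all inputs occur → occurs.
Wind turbine shutdown fails [AND]: Emergency stop fails=occurs, Converter path lost=occurs → all inputs occur → occurs.

Yes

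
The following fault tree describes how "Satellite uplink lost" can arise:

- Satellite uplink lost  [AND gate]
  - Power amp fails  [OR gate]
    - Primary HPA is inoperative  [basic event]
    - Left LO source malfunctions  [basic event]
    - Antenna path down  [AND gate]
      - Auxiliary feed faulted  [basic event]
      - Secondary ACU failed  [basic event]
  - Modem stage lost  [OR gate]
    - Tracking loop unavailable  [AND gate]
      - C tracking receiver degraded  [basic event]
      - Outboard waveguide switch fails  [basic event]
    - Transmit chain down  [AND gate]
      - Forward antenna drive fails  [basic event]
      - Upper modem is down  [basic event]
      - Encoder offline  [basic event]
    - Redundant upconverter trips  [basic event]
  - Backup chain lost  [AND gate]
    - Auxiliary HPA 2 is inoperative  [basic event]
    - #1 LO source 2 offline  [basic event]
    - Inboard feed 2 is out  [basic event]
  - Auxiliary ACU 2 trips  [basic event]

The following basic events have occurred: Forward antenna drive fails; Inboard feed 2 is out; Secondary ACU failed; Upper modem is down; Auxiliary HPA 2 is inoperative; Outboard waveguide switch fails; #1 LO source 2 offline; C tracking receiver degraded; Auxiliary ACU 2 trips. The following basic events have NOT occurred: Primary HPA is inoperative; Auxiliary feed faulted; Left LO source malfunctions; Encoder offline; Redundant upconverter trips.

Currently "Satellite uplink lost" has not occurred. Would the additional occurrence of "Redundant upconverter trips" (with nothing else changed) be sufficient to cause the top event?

No

Counterfactual: set "Redundant upconverter trips" to occurred.
Antenna path down [AND]: Auxiliary feed faulted=not, Secondary ACU failed=occurs → not all inputs occur → does not occur.
Power amp fails [OR]: Primary HPA is inoperative=not, Left LO source malfunctions=not, Antenna path down=not → no input occurs → does not occur.
Tracking loop unavailable [AND]: C tracking receiver degraded=occurs, Outboard waveguide switch fails=occurs → all inputs occur → occurs.
Transmit chain down [AND]: Forward antenna drive fails=occurs, Upper modem is down=occurs, Encoder offline=not → not all inputs occur → does not occur.
Modem stage lost [OR]: Tracking loop unavailable=occurs, Transmit chain down=not, Redundant upconverter trips=occurs → at least one input occurs → occurs.
Backup chain lost [AND]: Auxiliary HPA 2 is inoperative=occurs, #1 LO source 2 offline=occurs, Inboard feed 2 is out=occurs → all inputs occur → occurs.
Satellite uplink lost [AND]: Power amp fails=not, Modem stage lost=occurs, Backup chain lost=occurs, Auxiliary ACU 2 trips=occurs → not all inputs occur → does not occur.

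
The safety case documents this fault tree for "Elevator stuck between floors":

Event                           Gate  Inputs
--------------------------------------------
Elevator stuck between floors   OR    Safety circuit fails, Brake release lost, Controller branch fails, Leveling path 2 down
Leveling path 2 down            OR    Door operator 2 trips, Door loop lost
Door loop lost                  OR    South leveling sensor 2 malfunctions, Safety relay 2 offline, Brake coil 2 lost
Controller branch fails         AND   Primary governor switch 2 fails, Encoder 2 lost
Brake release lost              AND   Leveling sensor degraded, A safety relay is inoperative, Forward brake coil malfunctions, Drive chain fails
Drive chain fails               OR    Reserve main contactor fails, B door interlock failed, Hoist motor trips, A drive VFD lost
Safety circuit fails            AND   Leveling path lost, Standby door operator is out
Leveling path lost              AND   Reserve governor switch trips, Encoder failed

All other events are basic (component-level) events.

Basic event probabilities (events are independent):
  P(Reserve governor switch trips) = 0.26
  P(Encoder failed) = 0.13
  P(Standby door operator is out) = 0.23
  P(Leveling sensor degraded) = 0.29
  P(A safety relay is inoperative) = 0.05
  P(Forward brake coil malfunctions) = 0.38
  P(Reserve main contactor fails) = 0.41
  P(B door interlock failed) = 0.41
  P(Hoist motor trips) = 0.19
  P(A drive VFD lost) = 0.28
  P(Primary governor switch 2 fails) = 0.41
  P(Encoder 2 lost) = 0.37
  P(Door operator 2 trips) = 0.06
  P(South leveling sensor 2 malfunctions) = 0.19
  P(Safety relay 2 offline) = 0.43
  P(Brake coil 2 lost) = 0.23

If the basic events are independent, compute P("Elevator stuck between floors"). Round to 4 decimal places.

0.7200

P(Leveling path lost) [AND] = 0.26 × 0.13 = 0.033800
P(Safety circuit fails) [AND] = 0.033800 × 0.23 = 0.007774
P(Drive chain fails) [OR] = 1 − (1−0.41) × (1−0.41) × (1−0.19) × (1−0.28) = 0.796988
P(Brake release lost) [AND] = 0.29 × 0.05 × 0.38 × 0.796988 = 0.004391
P(Controller branch fails) [AND] = 0.41 × 0.37 = 0.151700
P(Door loop lost) [OR] = 1 − (1−0.19) × (1−0.43) × (1−0.23) = 0.644491
P(Leveling path 2 down) [OR] = 1 − (1−0.06) × (1−0.644491) = 0.665822
P(Elevator stuck between floors) [OR] = 1 − (1−0.007774) × (1−0.004391) × (1−0.151700) × (1−0.665822) = 0.719956
Rounded to 4 decimal places: P(Elevator stuck between floors) ≈ 0.7200.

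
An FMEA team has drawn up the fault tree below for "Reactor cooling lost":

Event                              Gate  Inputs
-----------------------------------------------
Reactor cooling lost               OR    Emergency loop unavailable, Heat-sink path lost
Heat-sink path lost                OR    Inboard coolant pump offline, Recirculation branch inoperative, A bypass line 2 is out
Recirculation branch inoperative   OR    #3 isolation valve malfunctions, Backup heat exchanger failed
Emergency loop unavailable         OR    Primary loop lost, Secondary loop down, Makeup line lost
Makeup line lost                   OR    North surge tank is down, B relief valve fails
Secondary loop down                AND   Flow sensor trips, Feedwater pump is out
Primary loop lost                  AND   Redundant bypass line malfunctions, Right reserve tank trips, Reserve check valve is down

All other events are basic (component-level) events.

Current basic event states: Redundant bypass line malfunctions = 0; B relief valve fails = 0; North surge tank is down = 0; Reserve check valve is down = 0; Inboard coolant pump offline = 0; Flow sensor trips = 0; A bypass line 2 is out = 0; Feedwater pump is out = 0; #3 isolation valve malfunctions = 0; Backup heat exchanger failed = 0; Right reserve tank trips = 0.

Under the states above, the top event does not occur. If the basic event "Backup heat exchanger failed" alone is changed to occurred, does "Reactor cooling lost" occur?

Counterfactual: set "Backup heat exchanger failed" to occurred.
Primary loop lost [AND]: Redundant bypass line malfunctions=not, Right reserve tank trips=not, Reserve check valve is down=not → not all inputs occur → does not occur.
Secondary loop down [AND]: Flow sensor trips=not, Feedwater pump is out=not → not all inputs occur → does not occur.
Makeup line lost [OR]: North surge tank is down=not, B relief valve fails=not → no input occurs → does not occur.
Emergency loop unavailable [OR]: Primary loop lost=not, Secondary loop down=not, Makeup line lost=not → no input occurs → does not occur.
Recirculation branch inoperative [OR]: #3 isolation valve malfunctions=not, Backup heat exchanger failed=occurs → at least one input occurs → occurs.
Heat-sink path lost [OR]: Inboard coolant pump offline=not, Recirculation branch inoperative=occurs, A bypass line 2 is out=not → at least one input occurs → occurs.
Reactor cooling lost [OR]: Emergency loop unavailable=not, Heat-sink path lost=occurs → at least one input occurs → occurs.

Yes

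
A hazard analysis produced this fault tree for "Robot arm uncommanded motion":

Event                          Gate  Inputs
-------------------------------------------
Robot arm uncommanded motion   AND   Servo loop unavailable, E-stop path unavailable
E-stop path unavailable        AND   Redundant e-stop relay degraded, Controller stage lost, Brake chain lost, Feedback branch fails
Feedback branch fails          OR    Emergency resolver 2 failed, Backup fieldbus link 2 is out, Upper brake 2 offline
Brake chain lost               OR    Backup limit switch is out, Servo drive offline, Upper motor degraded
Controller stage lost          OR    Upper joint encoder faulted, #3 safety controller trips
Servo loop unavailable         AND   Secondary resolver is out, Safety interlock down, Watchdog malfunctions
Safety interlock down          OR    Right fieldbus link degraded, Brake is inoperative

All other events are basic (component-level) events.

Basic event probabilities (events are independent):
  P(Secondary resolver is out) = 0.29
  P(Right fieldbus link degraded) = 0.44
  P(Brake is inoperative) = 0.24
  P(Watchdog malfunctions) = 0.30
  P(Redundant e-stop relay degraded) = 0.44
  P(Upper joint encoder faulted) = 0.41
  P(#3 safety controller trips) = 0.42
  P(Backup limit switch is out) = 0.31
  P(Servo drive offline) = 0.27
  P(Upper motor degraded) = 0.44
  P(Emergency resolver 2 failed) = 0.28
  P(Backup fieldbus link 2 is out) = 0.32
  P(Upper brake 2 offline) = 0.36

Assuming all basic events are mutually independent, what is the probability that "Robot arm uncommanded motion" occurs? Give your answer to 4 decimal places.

P(Safety interlock down) [OR] = 1 − (1−0.44) × (1−0.24) = 0.574400
P(Servo loop unavailable) [AND] = 0.29 × 0.574400 × 0.30 = 0.049973
P(Controller stage lost) [OR] = 1 − (1−0.41) × (1−0.42) = 0.657800
P(Brake chain lost) [OR] = 1 − (1−0.31) × (1−0.27) × (1−0.44) = 0.717928
P(Feedback branch fails) [OR] = 1 − (1−0.28) × (1−0.32) × (1−0.36) = 0.686656
P(E-stop path unavailable) [AND] = 0.44 × 0.657800 × 0.717928 × 0.686656 = 0.142681
P(Robot arm uncommanded motion) [AND] = 0.049973 × 0.142681 = 0.007130
Rounded to 4 decimal places: P(Robot arm uncommanded motion) ≈ 0.0071.

0.0071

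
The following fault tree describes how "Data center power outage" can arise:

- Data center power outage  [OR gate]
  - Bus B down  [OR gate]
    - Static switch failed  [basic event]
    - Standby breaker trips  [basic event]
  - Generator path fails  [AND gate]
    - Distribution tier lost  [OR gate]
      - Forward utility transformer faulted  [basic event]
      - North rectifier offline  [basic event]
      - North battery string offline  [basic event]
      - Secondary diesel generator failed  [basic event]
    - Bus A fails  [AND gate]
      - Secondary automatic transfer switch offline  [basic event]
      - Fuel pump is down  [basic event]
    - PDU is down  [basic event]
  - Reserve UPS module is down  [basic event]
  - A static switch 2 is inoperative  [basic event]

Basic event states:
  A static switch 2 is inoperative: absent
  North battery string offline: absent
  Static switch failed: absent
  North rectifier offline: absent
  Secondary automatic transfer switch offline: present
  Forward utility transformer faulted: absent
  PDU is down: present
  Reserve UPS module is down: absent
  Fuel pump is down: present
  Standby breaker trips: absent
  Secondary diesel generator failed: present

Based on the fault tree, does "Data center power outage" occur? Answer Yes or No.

Yes

Bus B down [OR]: Static switch failed=not, Standby breaker trips=not → no input occurs → does not occur.
Distribution tier lost [OR]: Forward utility transformer faulted=not, North rectifier offline=not, North battery string offline=not, Secondary diesel generator failed=occurs → at least one input occurs → occurs.
Bus A fails [AND]: Secondary automatic transfer switch offline=occurs, Fuel pump is down=occurs → all inputs occur → occurs.
Generator path fails [AND]: Distribution tier lost=occurs, Bus A fails=occurs, PDU is down=occurs → all inputs occur → occurs.
Data center power outage [OR]: Bus B down=not, Generator path fails=occurs, Reserve UPS module is down=not, A static switch 2 is inoperative=not → at least one input occurs → occurs.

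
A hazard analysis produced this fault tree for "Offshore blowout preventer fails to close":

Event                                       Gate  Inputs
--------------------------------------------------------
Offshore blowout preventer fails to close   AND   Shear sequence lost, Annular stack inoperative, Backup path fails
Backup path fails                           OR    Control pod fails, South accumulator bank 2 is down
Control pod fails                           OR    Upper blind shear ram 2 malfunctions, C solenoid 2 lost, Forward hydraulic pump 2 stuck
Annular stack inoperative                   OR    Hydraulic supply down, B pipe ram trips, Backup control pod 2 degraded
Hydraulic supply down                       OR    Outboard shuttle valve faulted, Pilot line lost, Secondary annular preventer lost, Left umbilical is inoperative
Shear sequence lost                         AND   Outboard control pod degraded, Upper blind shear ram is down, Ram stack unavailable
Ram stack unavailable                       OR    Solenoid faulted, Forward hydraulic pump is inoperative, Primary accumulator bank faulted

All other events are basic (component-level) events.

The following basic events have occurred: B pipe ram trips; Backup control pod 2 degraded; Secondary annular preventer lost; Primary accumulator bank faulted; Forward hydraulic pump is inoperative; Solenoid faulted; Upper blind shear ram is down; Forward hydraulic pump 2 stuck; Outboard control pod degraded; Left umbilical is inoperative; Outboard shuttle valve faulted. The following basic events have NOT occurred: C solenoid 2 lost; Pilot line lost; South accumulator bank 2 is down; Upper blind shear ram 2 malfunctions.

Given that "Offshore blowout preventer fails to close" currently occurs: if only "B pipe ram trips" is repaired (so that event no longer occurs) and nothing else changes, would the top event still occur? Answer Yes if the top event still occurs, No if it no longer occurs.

Counterfactual: set "B pipe ram trips" to not occurred.
Ram stack unavailable [OR]: Solenoid faulted=occurs, Forward hydraulic pump is inoperative=occurs, Primary accumulator bank faulted=occurs → at least one input occurs → occurs.
Shear sequence lost [AND]: Outboard control pod degraded=occurs, Upper blind shear ram is down=occurs, Ram stack unavailable=occurs → all inputs occur → occurs.
Hydraulic supply down [OR]: Outboard shuttle valve faulted=occurs, Pilot line lost=not, Secondary annular preventer lost=occurs, Left umbilical is inoperative=occurs → at least one input occurs → occurs.
Annular stack inoperative [OR]: Hydraulic supply down=occurs, B pipe ram trips=not, Backup control pod 2 degraded=occurs → at least one input occurs → occurs.
Control pod fails [OR]: Upper blind shear ram 2 malfunctions=not, C solenoid 2 lost=not, Forward hydraulic pump 2 stuck=occurs → at least one input occurs → occurs.
Backup path fails [OR]: Control pod fails=occurs, South accumulator bank 2 is down=not → at least one input occurs → occurs.
Offshore blowout preventer fails to close [AND]: Shear sequence lost=occurs, Annular stack inoperative=occurs, Backup path fails=occurs → all inputs occur → occurs.

Yes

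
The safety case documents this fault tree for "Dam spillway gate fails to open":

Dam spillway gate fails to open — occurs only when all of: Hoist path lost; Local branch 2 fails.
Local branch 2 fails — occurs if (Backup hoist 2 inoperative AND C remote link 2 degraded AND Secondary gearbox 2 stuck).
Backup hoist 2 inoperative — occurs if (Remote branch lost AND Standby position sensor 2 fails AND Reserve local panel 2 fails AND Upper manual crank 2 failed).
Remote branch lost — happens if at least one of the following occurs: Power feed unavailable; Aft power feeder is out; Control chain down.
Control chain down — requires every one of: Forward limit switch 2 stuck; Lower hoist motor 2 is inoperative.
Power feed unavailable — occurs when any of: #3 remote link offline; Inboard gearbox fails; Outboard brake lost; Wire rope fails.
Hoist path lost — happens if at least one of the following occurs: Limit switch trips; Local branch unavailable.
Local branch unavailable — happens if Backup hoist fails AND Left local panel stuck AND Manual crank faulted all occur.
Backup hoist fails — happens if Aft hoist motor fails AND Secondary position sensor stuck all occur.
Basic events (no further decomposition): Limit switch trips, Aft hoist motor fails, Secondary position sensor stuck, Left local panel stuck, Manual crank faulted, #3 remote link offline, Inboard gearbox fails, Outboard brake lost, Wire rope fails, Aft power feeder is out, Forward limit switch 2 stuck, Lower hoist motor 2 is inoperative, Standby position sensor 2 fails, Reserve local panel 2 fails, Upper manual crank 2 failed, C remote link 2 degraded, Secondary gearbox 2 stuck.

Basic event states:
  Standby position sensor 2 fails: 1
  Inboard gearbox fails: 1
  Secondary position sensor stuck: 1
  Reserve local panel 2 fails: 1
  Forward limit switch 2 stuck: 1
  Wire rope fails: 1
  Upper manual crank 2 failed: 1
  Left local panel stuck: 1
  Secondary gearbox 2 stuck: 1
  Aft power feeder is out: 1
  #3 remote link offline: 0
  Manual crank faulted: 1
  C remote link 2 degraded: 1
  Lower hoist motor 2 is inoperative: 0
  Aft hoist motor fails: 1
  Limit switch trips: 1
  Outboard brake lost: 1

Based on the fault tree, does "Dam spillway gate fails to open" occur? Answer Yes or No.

Yes

Backup hoist fails [AND]: Aft hoist motor fails=occurs, Secondary position sensor stuck=occurs → all inputs occur → occurs.
Local branch unavailable [AND]: Backup hoist fails=occurs, Left local panel stuck=occurs, Manual crank faulted=occurs → all inputs occur → occurs.
Hoist path lost [OR]: Limit switch trips=occurs, Local branch unavailable=occurs → at least one input occurs → occurs.
Power feed unavailable [OR]: #3 remote link offline=not, Inboard gearbox fails=occurs, Outboard brake lost=occurs, Wire rope fails=occurs → at least one input occurs → occurs.
Control chain down [AND]: Forward limit switch 2 stuck=occurs, Lower hoist motor 2 is inoperative=not → not all inputs occur → does not occur.
Remote branch lost [OR]: Power feed unavailable=occurs, Aft power feeder is out=occurs, Control chain down=not → at least one input occurs → occurs.
Backup hoist 2 inoperative [AND]: Remote branch lost=occurs, Standby position sensor 2 fails=occurs, Reserve local panel 2 fails=occurs, Upper manual crank 2 failed=occurs → all inputs occur → occurs.
Local branch 2 fails [AND]: Backup hoist 2 inoperative=occurs, C remote link 2 degraded=occurs, Secondary gearbox 2 stuck=occurs → all inputs occur → occurs.
Dam spillway gate fails to open [AND]: Hoist path lost=occurs, Local branch 2 fails=occurs → all inputs occur → occurs.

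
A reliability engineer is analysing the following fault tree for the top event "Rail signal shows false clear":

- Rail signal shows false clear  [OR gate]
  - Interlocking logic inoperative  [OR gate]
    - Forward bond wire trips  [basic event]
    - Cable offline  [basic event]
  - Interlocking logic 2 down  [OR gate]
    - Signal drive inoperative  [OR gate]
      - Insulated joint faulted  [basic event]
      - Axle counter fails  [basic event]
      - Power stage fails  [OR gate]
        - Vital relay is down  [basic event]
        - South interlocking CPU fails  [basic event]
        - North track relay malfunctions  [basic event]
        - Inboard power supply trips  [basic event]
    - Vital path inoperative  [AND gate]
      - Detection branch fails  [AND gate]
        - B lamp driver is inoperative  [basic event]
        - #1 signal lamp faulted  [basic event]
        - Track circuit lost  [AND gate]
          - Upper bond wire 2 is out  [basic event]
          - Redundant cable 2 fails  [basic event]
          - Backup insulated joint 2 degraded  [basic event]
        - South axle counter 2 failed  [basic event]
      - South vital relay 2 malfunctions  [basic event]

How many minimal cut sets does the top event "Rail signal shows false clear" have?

Interlocking logic inoperative [OR]: union of children's cut sets → 2 cut set(s).
Power stage fails [OR]: union of children's cut sets → 4 cut set(s).
Signal drive inoperative [OR]: union of children's cut sets → 6 cut set(s).
Track circuit lost [AND]: one cut set from each child combined → 1 × 1 × 1 = 1 cut set(s).
Detection branch fails [AND]: one cut set from each child combined → 1 × 1 × 1 × 1 = 1 cut set(s).
Vital path inoperative [AND]: one cut set from each child combined → 1 × 1 = 1 cut set(s).
Interlocking logic 2 down [OR]: union of children's cut sets → 7 cut set(s).
Rail signal shows false clear [OR]: union of children's cut sets → 9 cut set(s).
Minimal cut sets: {Forward bond wire trips}; {Cable offline}; {Insulated joint faulted}; {Axle counter fails}; {Vital relay is down}; {South interlocking CPU fails}; {North track relay malfunctions}; {Inboard power supply trips}; {#1 signal lamp faulted, B lamp driver is inoperative, Backup insulated joint 2 degraded, Redundant cable 2 fails, South axle counter 2 failed, South vital relay 2 malfunctions, Upper bond wire 2 is out}.

9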